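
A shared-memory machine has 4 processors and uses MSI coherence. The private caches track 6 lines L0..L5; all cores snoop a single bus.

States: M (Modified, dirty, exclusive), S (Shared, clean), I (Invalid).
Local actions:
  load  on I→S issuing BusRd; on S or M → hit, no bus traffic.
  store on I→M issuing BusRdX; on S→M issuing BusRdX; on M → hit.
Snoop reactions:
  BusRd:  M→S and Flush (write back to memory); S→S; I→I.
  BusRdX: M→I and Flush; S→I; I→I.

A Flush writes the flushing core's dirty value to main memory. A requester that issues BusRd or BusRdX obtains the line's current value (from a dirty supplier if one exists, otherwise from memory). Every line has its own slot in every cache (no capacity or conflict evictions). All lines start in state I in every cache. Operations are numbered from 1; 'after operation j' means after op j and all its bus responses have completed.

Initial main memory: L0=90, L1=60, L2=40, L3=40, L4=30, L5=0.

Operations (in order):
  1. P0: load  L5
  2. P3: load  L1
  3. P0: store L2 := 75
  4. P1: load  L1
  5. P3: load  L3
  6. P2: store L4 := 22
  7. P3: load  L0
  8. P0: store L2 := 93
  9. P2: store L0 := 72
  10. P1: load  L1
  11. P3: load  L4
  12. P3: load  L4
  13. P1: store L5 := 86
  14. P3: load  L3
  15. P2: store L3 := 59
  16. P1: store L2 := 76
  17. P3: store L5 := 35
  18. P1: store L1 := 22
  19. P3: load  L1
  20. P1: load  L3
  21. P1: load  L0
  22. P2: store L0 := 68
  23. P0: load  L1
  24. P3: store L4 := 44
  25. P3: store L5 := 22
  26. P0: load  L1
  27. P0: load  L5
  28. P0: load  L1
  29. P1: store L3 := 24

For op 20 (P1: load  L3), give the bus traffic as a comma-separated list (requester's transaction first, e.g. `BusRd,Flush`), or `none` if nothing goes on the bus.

bus = BusRd,Flush

1. P0: load  L5  bus=[BusRd]  L5: P0=S P1=I P2=I P3=I  mem[L5]=0
2. P3: load  L1  bus=[BusRd]  L1: P0=I P1=I P2=I P3=S  mem[L1]=60
3. P0: store L2 := 75  bus=[BusRdX]  L2: P0=M P1=I P2=I P3=I  mem[L2]=40
4. P1: load  L1  bus=[BusRd]  L1: P0=I P1=S P2=I P3=S  mem[L1]=60
5. P3: load  L3  bus=[BusRd]  L3: P0=I P1=I P2=I P3=S  mem[L3]=40
6. P2: store L4 := 22  bus=[BusRdX]  L4: P0=I P1=I P2=M P3=I  mem[L4]=30
7. P3: load  L0  bus=[BusRd]  L0: P0=I P1=I P2=I P3=S  mem[L0]=90
8. P0: store L2 := 93  bus=[-]  L2: P0=M P1=I P2=I P3=I  mem[L2]=40
9. P2: store L0 := 72  bus=[BusRdX]  L0: P0=I P1=I P2=M P3=I  mem[L0]=90
10. P1: load  L1  bus=[-]  L1: P0=I P1=S P2=I P3=S  mem[L1]=60
11. P3: load  L4  bus=[BusRd,Flush]  L4: P0=I P1=I P2=S P3=S  mem[L4]=22
12. P3: load  L4  bus=[-]  L4: P0=I P1=I P2=S P3=S  mem[L4]=22
13. P1: store L5 := 86  bus=[BusRdX]  L5: P0=I P1=M P2=I P3=I  mem[L5]=0
14. P3: load  L3  bus=[-]  L3: P0=I P1=I P2=I P3=S  mem[L3]=40
15. P2: store L3 := 59  bus=[BusRdX]  L3: P0=I P1=I P2=M P3=I  mem[L3]=40
16. P1: store L2 := 76  bus=[BusRdX,Flush]  L2: P0=I P1=M P2=I P3=I  mem[L2]=93
17. P3: store L5 := 35  bus=[BusRdX,Flush]  L5: P0=I P1=I P2=I P3=M  mem[L5]=86
18. P1: store L1 := 22  bus=[BusRdX]  L1: P0=I P1=M P2=I P3=I  mem[L1]=60
19. P3: load  L1  bus=[BusRd,Flush]  L1: P0=I P1=S P2=I P3=S  mem[L1]=22
20. P1: load  L3  bus=[BusRd,Flush]  L3: P0=I P1=S P2=S P3=I  mem[L3]=59
21. P1: load  L0  bus=[BusRd,Flush]  L0: P0=I P1=S P2=S P3=I  mem[L0]=72
22. P2: store L0 := 68  bus=[BusRdX]  L0: P0=I P1=I P2=M P3=I  mem[L0]=72
23. P0: load  L1  bus=[BusRd]  L1: P0=S P1=S P2=I P3=S  mem[L1]=22
24. P3: store L4 := 44  bus=[BusRdX]  L4: P0=I P1=I P2=I P3=M  mem[L4]=22
25. P3: store L5 := 22  bus=[-]  L5: P0=I P1=I P2=I P3=M  mem[L5]=86
26. P0: load  L1  bus=[-]  L1: P0=S P1=S P2=I P3=S  mem[L1]=22
27. P0: load  L5  bus=[BusRd,Flush]  L5: P0=S P1=I P2=I P3=S  mem[L5]=22
28. P0: load  L1  bus=[-]  L1: P0=S P1=S P2=I P3=S  mem[L1]=22
29. P1: store L3 := 24  bus=[BusRdX]  L3: P0=I P1=M P2=I P3=I  mem[L3]=59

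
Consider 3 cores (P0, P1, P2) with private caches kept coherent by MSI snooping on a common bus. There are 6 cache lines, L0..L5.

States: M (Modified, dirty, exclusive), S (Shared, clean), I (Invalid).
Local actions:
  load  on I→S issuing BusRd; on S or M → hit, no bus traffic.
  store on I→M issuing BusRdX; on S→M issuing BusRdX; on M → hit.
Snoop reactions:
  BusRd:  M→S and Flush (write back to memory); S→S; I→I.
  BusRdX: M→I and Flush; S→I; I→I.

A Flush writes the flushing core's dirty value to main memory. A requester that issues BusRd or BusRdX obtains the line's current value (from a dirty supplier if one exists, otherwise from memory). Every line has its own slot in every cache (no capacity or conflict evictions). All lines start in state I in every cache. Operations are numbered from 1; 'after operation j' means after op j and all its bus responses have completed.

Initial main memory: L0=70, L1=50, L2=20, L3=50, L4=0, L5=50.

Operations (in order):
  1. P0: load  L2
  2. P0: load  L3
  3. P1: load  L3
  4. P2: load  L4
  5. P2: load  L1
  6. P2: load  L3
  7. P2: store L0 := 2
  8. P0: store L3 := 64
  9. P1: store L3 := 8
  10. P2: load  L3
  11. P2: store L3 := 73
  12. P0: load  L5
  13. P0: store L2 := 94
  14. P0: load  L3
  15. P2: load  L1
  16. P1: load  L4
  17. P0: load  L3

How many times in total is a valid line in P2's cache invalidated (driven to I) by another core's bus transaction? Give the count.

invalidations = 1

[1] P0: load  L2 | P0:S(20), P1:I, P2:I | bus: BusRd
[2] P0: load  L3 | P0:S(50), P1:I, P2:I | bus: BusRd
[3] P1: load  L3 | P0:S(50), P1:S(50), P2:I | bus: BusRd
[4] P2: load  L4 | P0:I, P1:I, P2:S(0) | bus: BusRd
[5] P2: load  L1 | P0:I, P1:I, P2:S(50) | bus: BusRd
[6] P2: load  L3 | P0:S(50), P1:S(50), P2:S(50) | bus: BusRd
[7] P2: store L0 := 2 | P0:I, P1:I, P2:M(2) | bus: BusRdX
[8] P0: store L3 := 64 | P0:M(64), P1:I, P2:I | bus: BusRdX
[9] P1: store L3 := 8 | P0:I, P1:M(8), P2:I | bus: BusRdX,Flush
[10] P2: load  L3 | P0:I, P1:S(8), P2:S(8) | bus: BusRd,Flush
[11] P2: store L3 := 73 | P0:I, P1:I, P2:M(73) | bus: BusRdX
[12] P0: load  L5 | P0:S(50), P1:I, P2:I | bus: BusRd
[13] P0: store L2 := 94 | P0:M(94), P1:I, P2:I | bus: BusRdX
[14] P0: load  L3 | P0:S(73), P1:I, P2:S(73) | bus: BusRd,Flush
[15] P2: load  L1 | P0:I, P1:I, P2:S(50) | bus: none
[16] P1: load  L4 | P0:I, P1:S(0), P2:S(0) | bus: BusRd
[17] P0: load  L3 | P0:S(73), P1:I, P2:S(73) | bus: none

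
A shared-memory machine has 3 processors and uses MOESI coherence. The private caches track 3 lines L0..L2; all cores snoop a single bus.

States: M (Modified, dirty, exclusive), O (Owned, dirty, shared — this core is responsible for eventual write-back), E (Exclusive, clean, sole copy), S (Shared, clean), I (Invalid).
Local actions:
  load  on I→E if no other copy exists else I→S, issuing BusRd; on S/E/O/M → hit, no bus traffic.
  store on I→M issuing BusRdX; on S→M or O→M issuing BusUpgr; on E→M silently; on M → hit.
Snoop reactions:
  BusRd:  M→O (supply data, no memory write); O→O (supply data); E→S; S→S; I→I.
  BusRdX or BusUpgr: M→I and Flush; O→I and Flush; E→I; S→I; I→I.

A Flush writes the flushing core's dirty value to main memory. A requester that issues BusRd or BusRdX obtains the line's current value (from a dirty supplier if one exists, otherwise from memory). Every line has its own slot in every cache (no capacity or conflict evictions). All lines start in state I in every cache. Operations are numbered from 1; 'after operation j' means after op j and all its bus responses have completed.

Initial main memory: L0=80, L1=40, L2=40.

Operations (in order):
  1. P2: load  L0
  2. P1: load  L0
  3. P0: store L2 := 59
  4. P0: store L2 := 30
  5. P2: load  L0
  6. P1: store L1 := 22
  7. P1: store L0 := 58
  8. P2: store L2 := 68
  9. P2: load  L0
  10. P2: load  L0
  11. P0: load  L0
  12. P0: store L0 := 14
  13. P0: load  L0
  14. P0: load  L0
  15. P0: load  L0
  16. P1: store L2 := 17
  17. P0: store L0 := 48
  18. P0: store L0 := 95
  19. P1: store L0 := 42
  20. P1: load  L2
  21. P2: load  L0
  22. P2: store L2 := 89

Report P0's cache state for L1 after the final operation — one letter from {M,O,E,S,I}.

state = I

[1] P2: load  L0 | P0:I, P1:I, P2:E(80) | bus: BusRd
[2] P1: load  L0 | P0:I, P1:S(80), P2:S(80) | bus: BusRd
[3] P0: store L2 := 59 | P0:M(59), P1:I, P2:I | bus: BusRdX
[4] P0: store L2 := 30 | P0:M(30), P1:I, P2:I | bus: none
[5] P2: load  L0 | P0:I, P1:S(80), P2:S(80) | bus: none
[6] P1: store L1 := 22 | P0:I, P1:M(22), P2:I | bus: BusRdX
[7] P1: store L0 := 58 | P0:I, P1:M(58), P2:I | bus: BusUpgr
[8] P2: store L2 := 68 | P0:I, P1:I, P2:M(68) | bus: BusRdX,Flush
[9] P2: load  L0 | P0:I, P1:O(58), P2:S(58) | bus: BusRd
[10] P2: load  L0 | P0:I, P1:O(58), P2:S(58) | bus: none
[11] P0: load  L0 | P0:S(58), P1:O(58), P2:S(58) | bus: BusRd
[12] P0: store L0 := 14 | P0:M(14), P1:I, P2:I | bus: BusUpgr,Flush
[13] P0: load  L0 | P0:M(14), P1:I, P2:I | bus: none
[14] P0: load  L0 | P0:M(14), P1:I, P2:I | bus: none
[15] P0: load  L0 | P0:M(14), P1:I, P2:I | bus: none
[16] P1: store L2 := 17 | P0:I, P1:M(17), P2:I | bus: BusRdX,Flush
[17] P0: store L0 := 48 | P0:M(48), P1:I, P2:I | bus: none
[18] P0: store L0 := 95 | P0:M(95), P1:I, P2:I | bus: none
[19] P1: store L0 := 42 | P0:I, P1:M(42), P2:I | bus: BusRdX,Flush
[20] P1: load  L2 | P0:I, P1:M(17), P2:I | bus: none
[21] P2: load  L0 | P0:I, P1:O(42), P2:S(42) | bus: BusRd
[22] P2: store L2 := 89 | P0:I, P1:I, P2:M(89) | bus: BusRdX,Flush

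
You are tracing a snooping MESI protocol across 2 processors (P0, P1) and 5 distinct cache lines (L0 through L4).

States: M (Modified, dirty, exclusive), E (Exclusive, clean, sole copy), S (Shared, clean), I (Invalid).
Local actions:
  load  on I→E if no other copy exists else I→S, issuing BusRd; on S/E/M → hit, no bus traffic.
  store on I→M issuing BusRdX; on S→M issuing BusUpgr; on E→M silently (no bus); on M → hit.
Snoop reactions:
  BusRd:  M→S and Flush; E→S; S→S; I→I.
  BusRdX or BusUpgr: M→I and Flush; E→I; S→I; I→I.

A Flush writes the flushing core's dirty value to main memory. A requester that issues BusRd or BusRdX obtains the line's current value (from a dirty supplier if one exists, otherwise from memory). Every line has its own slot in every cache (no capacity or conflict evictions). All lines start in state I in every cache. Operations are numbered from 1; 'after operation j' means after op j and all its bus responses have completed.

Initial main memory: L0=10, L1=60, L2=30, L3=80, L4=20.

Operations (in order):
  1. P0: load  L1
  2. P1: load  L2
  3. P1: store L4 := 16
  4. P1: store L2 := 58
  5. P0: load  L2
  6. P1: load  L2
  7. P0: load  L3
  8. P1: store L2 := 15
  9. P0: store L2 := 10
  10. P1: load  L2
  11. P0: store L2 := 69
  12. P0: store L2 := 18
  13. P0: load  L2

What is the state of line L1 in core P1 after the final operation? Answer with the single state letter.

1. P0: load  L1  bus=[BusRd]  L1: P0=E P1=I  mem[L1]=60
2. P1: load  L2  bus=[BusRd]  L2: P0=I P1=E  mem[L2]=30
3. P1: store L4 := 16  bus=[BusRdX]  L4: P0=I P1=M  mem[L4]=20
4. P1: store L2 := 58  bus=[-]  L2: P0=I P1=M  mem[L2]=30
5. P0: load  L2  bus=[BusRd,Flush]  L2: P0=S P1=S  mem[L2]=58
6. P1: load  L2  bus=[-]  L2: P0=S P1=S  mem[L2]=58
7. P0: load  L3  bus=[BusRd]  L3: P0=E P1=I  mem[L3]=80
8. P1: store L2 := 15  bus=[BusUpgr]  L2: P0=I P1=M  mem[L2]=58
9. P0: store L2 := 10  bus=[BusRdX,Flush]  L2: P0=M P1=I  mem[L2]=15
10. P1: load  L2  bus=[BusRd,Flush]  L2: P0=S P1=S  mem[L2]=10
11. P0: store L2 := 69  bus=[BusUpgr]  L2: P0=M P1=I  mem[L2]=10
12. P0: store L2 := 18  bus=[-]  L2: P0=M P1=I  mem[L2]=10
13. P0: load  L2  bus=[-]  L2: P0=M P1=I  mem[L2]=10

state = I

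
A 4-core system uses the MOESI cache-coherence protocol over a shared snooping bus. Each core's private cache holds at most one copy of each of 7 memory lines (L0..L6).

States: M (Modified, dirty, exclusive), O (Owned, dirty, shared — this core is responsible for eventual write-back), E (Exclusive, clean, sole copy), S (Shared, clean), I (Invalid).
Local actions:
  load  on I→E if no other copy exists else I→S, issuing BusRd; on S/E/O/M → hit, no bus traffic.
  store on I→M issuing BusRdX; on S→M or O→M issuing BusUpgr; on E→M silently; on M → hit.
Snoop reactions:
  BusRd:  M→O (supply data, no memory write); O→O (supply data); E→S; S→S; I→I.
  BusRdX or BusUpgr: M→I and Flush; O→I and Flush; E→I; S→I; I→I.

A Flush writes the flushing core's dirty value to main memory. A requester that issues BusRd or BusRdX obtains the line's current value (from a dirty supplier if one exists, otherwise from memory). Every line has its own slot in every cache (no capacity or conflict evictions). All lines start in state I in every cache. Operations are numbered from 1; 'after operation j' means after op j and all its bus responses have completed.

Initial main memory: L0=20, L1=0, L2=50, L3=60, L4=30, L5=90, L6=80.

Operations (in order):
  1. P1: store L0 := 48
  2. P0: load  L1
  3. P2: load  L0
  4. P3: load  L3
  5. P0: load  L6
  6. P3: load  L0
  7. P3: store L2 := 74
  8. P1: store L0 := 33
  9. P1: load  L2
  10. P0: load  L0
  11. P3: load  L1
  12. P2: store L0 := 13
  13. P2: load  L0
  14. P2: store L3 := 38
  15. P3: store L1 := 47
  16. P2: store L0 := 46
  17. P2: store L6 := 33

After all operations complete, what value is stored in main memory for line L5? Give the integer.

memory[L5] = 90

  op1 P1: store L0 := 48 → I/M/I/I on L0; bus BusRdX; mem=20
  op2 P0: load  L1 → E/I/I/I on L1; bus BusRd; mem=0
  op3 P2: load  L0 → I/O/S/I on L0; bus BusRd; mem=20
  op4 P3: load  L3 → I/I/I/E on L3; bus BusRd; mem=60
  op5 P0: load  L6 → E/I/I/I on L6; bus BusRd; mem=80
  op6 P3: load  L0 → I/O/S/S on L0; bus BusRd; mem=20
  op7 P3: store L2 := 74 → I/I/I/M on L2; bus BusRdX; mem=50
  op8 P1: store L0 := 33 → I/M/I/I on L0; bus BusUpgr; mem=20
  op9 P1: load  L2 → I/S/I/O on L2; bus BusRd; mem=50
  op10 P0: load  L0 → S/O/I/I on L0; bus BusRd; mem=20
  op11 P3: load  L1 → S/I/I/S on L1; bus BusRd; mem=0
  op12 P2: store L0 := 13 → I/I/M/I on L0; bus BusRdX Flush; mem=33
  op13 P2: load  L0 → I/I/M/I on L0; bus (none); mem=33
  op14 P2: store L3 := 38 → I/I/M/I on L3; bus BusRdX; mem=60
  op15 P3: store L1 := 47 → I/I/I/M on L1; bus BusUpgr; mem=0
  op16 P2: store L0 := 46 → I/I/M/I on L0; bus (none); mem=33
  op17 P2: store L6 := 33 → I/I/M/I on L6; bus BusRdX; mem=80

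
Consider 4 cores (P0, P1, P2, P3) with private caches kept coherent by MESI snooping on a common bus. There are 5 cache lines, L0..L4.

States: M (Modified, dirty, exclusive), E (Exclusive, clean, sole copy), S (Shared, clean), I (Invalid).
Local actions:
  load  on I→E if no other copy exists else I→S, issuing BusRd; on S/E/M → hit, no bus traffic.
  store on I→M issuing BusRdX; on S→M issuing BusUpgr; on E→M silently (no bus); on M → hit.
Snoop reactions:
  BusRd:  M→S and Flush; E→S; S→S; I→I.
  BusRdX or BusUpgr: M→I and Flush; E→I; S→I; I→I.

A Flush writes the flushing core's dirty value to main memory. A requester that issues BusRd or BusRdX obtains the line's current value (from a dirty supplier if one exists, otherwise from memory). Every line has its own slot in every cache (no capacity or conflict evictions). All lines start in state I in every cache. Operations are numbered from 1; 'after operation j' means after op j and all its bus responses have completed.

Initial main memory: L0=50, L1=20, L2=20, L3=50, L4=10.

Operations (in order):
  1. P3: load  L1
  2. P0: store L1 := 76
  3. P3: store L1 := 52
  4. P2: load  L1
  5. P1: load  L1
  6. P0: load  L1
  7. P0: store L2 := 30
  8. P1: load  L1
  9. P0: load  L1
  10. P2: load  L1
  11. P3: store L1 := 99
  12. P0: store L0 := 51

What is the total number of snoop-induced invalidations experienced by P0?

1. P3: load  L1  bus=[BusRd]  L1: P0=I P1=I P2=I P3=E  mem[L1]=20
2. P0: store L1 := 76  bus=[BusRdX]  L1: P0=M P1=I P2=I P3=I  mem[L1]=20
3. P3: store L1 := 52  bus=[BusRdX,Flush]  L1: P0=I P1=I P2=I P3=M  mem[L1]=76
4. P2: load  L1  bus=[BusRd,Flush]  L1: P0=I P1=I P2=S P3=S  mem[L1]=52
5. P1: load  L1  bus=[BusRd]  L1: P0=I P1=S P2=S P3=S  mem[L1]=52
6. P0: load  L1  bus=[BusRd]  L1: P0=S P1=S P2=S P3=S  mem[L1]=52
7. P0: store L2 := 30  bus=[BusRdX]  L2: P0=M P1=I P2=I P3=I  mem[L2]=20
8. P1: load  L1  bus=[-]  L1: P0=S P1=S P2=S P3=S  mem[L1]=52
9. P0: load  L1  bus=[-]  L1: P0=S P1=S P2=S P3=S  mem[L1]=52
10. P2: load  L1  bus=[-]  L1: P0=S P1=S P2=S P3=S  mem[L1]=52
11. P3: store L1 := 99  bus=[BusUpgr]  L1: P0=I P1=I P2=I P3=M  mem[L1]=52
12. P0: store L0 := 51  bus=[BusRdX]  L0: P0=M P1=I P2=I P3=I  mem[L0]=50

invalidations = 2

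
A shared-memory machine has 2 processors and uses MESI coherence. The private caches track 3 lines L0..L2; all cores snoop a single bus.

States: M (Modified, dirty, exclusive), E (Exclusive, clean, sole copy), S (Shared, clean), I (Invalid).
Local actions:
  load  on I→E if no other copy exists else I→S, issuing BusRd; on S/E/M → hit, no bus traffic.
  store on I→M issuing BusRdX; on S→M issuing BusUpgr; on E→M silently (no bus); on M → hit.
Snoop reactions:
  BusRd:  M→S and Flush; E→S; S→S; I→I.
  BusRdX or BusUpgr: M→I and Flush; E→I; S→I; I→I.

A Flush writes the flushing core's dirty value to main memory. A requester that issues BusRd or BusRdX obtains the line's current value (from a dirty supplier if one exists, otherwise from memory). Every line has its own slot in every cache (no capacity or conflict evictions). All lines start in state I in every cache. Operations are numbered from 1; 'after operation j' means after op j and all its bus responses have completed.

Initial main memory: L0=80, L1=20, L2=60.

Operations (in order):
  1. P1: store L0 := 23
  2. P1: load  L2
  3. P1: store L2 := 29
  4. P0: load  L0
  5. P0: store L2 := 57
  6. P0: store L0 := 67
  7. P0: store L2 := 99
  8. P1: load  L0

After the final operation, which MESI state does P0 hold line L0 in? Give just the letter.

state = S

[1] P1: store L0 := 23 | P0:I, P1:M(23) | bus: BusRdX
[2] P1: load  L2 | P0:I, P1:E(60) | bus: BusRd
[3] P1: store L2 := 29 | P0:I, P1:M(29) | bus: none
[4] P0: load  L0 | P0:S(23), P1:S(23) | bus: BusRd,Flush
[5] P0: store L2 := 57 | P0:M(57), P1:I | bus: BusRdX,Flush
[6] P0: store L0 := 67 | P0:M(67), P1:I | bus: BusUpgr
[7] P0: store L2 := 99 | P0:M(99), P1:I | bus: none
[8] P1: load  L0 | P0:S(67), P1:S(67) | bus: BusRd,Flush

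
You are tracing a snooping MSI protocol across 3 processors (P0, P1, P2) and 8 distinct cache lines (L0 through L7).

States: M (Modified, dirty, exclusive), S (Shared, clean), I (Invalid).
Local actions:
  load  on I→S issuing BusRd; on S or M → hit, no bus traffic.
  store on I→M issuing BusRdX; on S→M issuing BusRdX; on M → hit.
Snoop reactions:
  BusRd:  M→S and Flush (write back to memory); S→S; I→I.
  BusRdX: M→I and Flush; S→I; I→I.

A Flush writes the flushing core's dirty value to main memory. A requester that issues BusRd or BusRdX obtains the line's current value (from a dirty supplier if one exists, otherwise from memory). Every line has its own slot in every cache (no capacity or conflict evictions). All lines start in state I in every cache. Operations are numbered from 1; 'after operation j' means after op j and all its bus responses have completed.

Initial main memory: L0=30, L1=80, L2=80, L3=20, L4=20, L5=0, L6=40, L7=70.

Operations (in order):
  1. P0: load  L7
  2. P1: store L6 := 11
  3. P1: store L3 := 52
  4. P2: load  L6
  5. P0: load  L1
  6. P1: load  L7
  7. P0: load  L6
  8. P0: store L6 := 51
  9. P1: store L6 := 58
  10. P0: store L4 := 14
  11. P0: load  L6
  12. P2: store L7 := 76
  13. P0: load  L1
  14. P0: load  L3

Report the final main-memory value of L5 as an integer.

memory[L5] = 0

  op1 P0: load  L7 → S/I/I on L7; bus BusRd; mem=70
  op2 P1: store L6 := 11 → I/M/I on L6; bus BusRdX; mem=40
  op3 P1: store L3 := 52 → I/M/I on L3; bus BusRdX; mem=20
  op4 P2: load  L6 → I/S/S on L6; bus BusRd Flush; mem=11
  op5 P0: load  L1 → S/I/I on L1; bus BusRd; mem=80
  op6 P1: load  L7 → S/S/I on L7; bus BusRd; mem=70
  op7 P0: load  L6 → S/S/S on L6; bus BusRd; mem=11
  op8 P0: store L6 := 51 → M/I/I on L6; bus BusRdX; mem=11
  op9 P1: store L6 := 58 → I/M/I on L6; bus BusRdX Flush; mem=51
  op10 P0: store L4 := 14 → M/I/I on L4; bus BusRdX; mem=20
  op11 P0: load  L6 → S/S/I on L6; bus BusRd Flush; mem=58
  op12 P2: store L7 := 76 → I/I/M on L7; bus BusRdX; mem=70
  op13 P0: load  L1 → S/I/I on L1; bus (none); mem=80
  op14 P0: load  L3 → S/S/I on L3; bus BusRd Flush; mem=52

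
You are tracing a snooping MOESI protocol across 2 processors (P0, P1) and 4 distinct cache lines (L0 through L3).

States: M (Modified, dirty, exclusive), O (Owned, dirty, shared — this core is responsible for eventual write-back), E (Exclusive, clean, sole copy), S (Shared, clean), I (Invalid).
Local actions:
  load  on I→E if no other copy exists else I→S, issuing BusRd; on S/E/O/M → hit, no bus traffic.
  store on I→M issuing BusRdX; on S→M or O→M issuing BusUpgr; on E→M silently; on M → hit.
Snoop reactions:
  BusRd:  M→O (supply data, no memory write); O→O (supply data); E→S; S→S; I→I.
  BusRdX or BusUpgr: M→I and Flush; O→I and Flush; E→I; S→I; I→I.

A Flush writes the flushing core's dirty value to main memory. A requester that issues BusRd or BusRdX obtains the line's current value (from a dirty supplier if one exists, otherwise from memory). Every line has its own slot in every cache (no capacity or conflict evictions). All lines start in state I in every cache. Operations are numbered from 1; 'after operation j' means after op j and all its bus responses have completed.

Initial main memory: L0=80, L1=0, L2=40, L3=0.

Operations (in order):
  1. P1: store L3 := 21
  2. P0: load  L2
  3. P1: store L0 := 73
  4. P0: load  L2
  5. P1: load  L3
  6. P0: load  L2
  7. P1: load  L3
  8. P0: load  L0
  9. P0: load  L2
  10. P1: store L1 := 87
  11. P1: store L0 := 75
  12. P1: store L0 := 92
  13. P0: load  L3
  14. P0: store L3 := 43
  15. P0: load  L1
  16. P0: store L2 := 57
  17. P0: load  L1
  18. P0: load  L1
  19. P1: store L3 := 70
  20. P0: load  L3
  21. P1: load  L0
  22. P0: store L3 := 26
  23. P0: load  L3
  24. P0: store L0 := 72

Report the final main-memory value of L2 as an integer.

  op1 P1: store L3 := 21 → I/M on L3; bus BusRdX; mem=0
  op2 P0: load  L2 → E/I on L2; bus BusRd; mem=40
  op3 P1: store L0 := 73 → I/M on L0; bus BusRdX; mem=80
  op4 P0: load  L2 → E/I on L2; bus (none); mem=40
  op5 P1: load  L3 → I/M on L3; bus (none); mem=0
  op6 P0: load  L2 → E/I on L2; bus (none); mem=40
  op7 P1: load  L3 → I/M on L3; bus (none); mem=0
  op8 P0: load  L0 → S/O on L0; bus BusRd; mem=80
  op9 P0: load  L2 → E/I on L2; bus (none); mem=40
  op10 P1: store L1 := 87 → I/M on L1; bus BusRdX; mem=0
  op11 P1: store L0 := 75 → I/M on L0; bus BusUpgr; mem=80
  op12 P1: store L0 := 92 → I/M on L0; bus (none); mem=80
  op13 P0: load  L3 → S/O on L3; bus BusRd; mem=0
  op14 P0: store L3 := 43 → M/I on L3; bus BusUpgr Flush; mem=21
  op15 P0: load  L1 → S/O on L1; bus BusRd; mem=0
  op16 P0: store L2 := 57 → M/I on L2; bus (none); mem=40
  op17 P0: load  L1 → S/O on L1; bus (none); mem=0
  op18 P0: load  L1 → S/O on L1; bus (none); mem=0
  op19 P1: store L3 := 70 → I/M on L3; bus BusRdX Flush; mem=43
  op20 P0: load  L3 → S/O on L3; bus BusRd; mem=43
  op21 P1: load  L0 → I/M on L0; bus (none); mem=80
  op22 P0: store L3 := 26 → M/I on L3; bus BusUpgr Flush; mem=70
  op23 P0: load  L3 → M/I on L3; bus (none); mem=70
  op24 P0: store L0 := 72 → M/I on L0; bus BusRdX Flush; mem=92

memory[L2] = 40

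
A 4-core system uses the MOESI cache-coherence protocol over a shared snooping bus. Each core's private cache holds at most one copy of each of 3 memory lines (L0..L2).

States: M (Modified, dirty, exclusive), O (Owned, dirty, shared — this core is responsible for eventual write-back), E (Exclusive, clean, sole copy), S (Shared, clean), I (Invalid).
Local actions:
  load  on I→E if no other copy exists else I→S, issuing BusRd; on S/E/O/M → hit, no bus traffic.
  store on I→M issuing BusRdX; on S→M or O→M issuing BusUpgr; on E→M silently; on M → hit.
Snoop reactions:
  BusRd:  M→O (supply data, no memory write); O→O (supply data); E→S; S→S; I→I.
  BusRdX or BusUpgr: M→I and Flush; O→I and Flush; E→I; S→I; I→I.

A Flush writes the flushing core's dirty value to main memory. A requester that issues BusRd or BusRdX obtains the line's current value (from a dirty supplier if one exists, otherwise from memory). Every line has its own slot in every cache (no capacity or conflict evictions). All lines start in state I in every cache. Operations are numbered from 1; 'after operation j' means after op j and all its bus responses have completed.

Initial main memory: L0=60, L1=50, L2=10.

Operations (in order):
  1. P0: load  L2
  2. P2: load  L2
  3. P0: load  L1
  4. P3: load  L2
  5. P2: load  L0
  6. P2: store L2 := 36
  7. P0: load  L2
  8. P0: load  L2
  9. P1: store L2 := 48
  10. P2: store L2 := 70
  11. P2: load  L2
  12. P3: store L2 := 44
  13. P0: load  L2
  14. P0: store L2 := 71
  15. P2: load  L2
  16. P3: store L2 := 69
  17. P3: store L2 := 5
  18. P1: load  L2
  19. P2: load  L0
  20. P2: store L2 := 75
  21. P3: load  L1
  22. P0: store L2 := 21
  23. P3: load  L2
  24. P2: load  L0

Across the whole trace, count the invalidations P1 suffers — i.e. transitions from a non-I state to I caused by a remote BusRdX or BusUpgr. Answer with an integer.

invalidations = 2

step 1: P0: load  L2  ⟶  EIII  (L2)  txn=BusRd  M[L2]=10
step 2: P2: load  L2  ⟶  SISI  (L2)  txn=BusRd  M[L2]=10
step 3: P0: load  L1  ⟶  EIII  (L1)  txn=BusRd  M[L1]=50
step 4: P3: load  L2  ⟶  SISS  (L2)  txn=BusRd  M[L2]=10
step 5: P2: load  L0  ⟶  IIEI  (L0)  txn=BusRd  M[L0]=60
step 6: P2: store L2 := 36  ⟶  IIMI  (L2)  txn=BusUpgr  M[L2]=10
step 7: P0: load  L2  ⟶  SIOI  (L2)  txn=BusRd  M[L2]=10
step 8: P0: load  L2  ⟶  SIOI  (L2)  txn=∅  M[L2]=10
step 9: P1: store L2 := 48  ⟶  IMII  (L2)  txn=BusRdX+Flush  M[L2]=36
step 10: P2: store L2 := 70  ⟶  IIMI  (L2)  txn=BusRdX+Flush  M[L2]=48
step 11: P2: load  L2  ⟶  IIMI  (L2)  txn=∅  M[L2]=48
step 12: P3: store L2 := 44  ⟶  IIIM  (L2)  txn=BusRdX+Flush  M[L2]=70
step 13: P0: load  L2  ⟶  SIIO  (L2)  txn=BusRd  M[L2]=70
step 14: P0: store L2 := 71  ⟶  MIII  (L2)  txn=BusUpgr+Flush  M[L2]=44
step 15: P2: load  L2  ⟶  OISI  (L2)  txn=BusRd  M[L2]=44
step 16: P3: store L2 := 69  ⟶  IIIM  (L2)  txn=BusRdX+Flush  M[L2]=71
step 17: P3: store L2 := 5  ⟶  IIIM  (L2)  txn=∅  M[L2]=71
step 18: P1: load  L2  ⟶  ISIO  (L2)  txn=BusRd  M[L2]=71
step 19: P2: load  L0  ⟶  IIEI  (L0)  txn=∅  M[L0]=60
step 20: P2: store L2 := 75  ⟶  IIMI  (L2)  txn=BusRdX+Flush  M[L2]=5
step 21: P3: load  L1  ⟶  SIIS  (L1)  txn=BusRd  M[L1]=50
step 22: P0: store L2 := 21  ⟶  MIII  (L2)  txn=BusRdX+Flush  M[L2]=75
step 23: P3: load  L2  ⟶  OIIS  (L2)  txn=BusRd  M[L2]=75
step 24: P2: load  L0  ⟶  IIEI  (L0)  txn=∅  M[L0]=60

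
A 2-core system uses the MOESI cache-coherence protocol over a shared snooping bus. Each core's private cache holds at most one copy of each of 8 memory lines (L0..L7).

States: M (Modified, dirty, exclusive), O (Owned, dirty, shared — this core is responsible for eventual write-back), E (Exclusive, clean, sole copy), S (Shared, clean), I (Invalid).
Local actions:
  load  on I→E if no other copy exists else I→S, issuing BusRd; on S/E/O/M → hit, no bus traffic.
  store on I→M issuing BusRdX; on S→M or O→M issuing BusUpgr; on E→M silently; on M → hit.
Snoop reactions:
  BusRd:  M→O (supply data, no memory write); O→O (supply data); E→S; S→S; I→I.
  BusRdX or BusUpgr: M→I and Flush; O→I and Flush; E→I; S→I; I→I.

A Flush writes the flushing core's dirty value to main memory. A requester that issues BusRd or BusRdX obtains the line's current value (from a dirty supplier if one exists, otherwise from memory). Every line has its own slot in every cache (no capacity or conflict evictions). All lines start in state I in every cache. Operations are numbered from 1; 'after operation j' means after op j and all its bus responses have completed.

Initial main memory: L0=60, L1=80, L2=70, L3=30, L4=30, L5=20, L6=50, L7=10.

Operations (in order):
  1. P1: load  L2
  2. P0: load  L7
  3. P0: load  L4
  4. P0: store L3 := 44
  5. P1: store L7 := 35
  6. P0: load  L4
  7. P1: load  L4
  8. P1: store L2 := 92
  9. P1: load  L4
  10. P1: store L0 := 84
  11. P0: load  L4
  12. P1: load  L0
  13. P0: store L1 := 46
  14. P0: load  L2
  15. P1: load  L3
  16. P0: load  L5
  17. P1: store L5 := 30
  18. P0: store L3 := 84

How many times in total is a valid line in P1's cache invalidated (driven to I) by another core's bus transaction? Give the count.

invalidations = 1

[1] P1: load  L2 | P0:I, P1:E(70) | bus: BusRd
[2] P0: load  L7 | P0:E(10), P1:I | bus: BusRd
[3] P0: load  L4 | P0:E(30), P1:I | bus: BusRd
[4] P0: store L3 := 44 | P0:M(44), P1:I | bus: BusRdX
[5] P1: store L7 := 35 | P0:I, P1:M(35) | bus: BusRdX
[6] P0: load  L4 | P0:E(30), P1:I | bus: none
[7] P1: load  L4 | P0:S(30), P1:S(30) | bus: BusRd
[8] P1: store L2 := 92 | P0:I, P1:M(92) | bus: none
[9] P1: load  L4 | P0:S(30), P1:S(30) | bus: none
[10] P1: store L0 := 84 | P0:I, P1:M(84) | bus: BusRdX
[11] P0: load  L4 | P0:S(30), P1:S(30) | bus: none
[12] P1: load  L0 | P0:I, P1:M(84) | bus: none
[13] P0: store L1 := 46 | P0:M(46), P1:I | bus: BusRdX
[14] P0: load  L2 | P0:S(92), P1:O(92) | bus: BusRd
[15] P1: load  L3 | P0:O(44), P1:S(44) | bus: BusRd
[16] P0: load  L5 | P0:E(20), P1:I | bus: BusRd
[17] P1: store L5 := 30 | P0:I, P1:M(30) | bus: BusRdX
[18] P0: store L3 := 84 | P0:M(84), P1:I | bus: BusUpgr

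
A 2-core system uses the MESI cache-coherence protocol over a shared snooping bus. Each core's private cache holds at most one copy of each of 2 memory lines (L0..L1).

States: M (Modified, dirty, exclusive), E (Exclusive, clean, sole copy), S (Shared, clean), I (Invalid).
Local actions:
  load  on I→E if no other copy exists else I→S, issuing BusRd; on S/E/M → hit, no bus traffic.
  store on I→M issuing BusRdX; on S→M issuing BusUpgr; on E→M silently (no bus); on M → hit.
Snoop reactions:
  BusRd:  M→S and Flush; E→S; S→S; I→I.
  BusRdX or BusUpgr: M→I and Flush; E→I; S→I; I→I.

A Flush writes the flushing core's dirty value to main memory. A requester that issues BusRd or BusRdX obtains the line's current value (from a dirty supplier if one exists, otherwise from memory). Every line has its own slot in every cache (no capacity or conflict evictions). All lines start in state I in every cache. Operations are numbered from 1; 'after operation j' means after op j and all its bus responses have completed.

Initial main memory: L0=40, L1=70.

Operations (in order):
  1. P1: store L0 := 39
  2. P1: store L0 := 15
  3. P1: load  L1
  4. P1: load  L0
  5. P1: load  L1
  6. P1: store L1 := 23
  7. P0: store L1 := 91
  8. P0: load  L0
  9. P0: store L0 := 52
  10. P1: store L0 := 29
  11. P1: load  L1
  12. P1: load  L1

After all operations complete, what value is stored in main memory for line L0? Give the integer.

memory[L0] = 52

1. P1: store L0 := 39  bus=[BusRdX]  L0: P0=I P1=M  mem[L0]=40
2. P1: store L0 := 15  bus=[-]  L0: P0=I P1=M  mem[L0]=40
3. P1: load  L1  bus=[BusRd]  L1: P0=I P1=E  mem[L1]=70
4. P1: load  L0  bus=[-]  L0: P0=I P1=M  mem[L0]=40
5. P1: load  L1  bus=[-]  L1: P0=I P1=E  mem[L1]=70
6. P1: store L1 := 23  bus=[-]  L1: P0=I P1=M  mem[L1]=70
7. P0: store L1 := 91  bus=[BusRdX,Flush]  L1: P0=M P1=I  mem[L1]=23
8. P0: load  L0  bus=[BusRd,Flush]  L0: P0=S P1=S  mem[L0]=15
9. P0: store L0 := 52  bus=[BusUpgr]  L0: P0=M P1=I  mem[L0]=15
10. P1: store L0 := 29  bus=[BusRdX,Flush]  L0: P0=I P1=M  mem[L0]=52
11. P1: load  L1  bus=[BusRd,Flush]  L1: P0=S P1=S  mem[L1]=91
12. P1: load  L1  bus=[-]  L1: P0=S P1=S  mem[L1]=91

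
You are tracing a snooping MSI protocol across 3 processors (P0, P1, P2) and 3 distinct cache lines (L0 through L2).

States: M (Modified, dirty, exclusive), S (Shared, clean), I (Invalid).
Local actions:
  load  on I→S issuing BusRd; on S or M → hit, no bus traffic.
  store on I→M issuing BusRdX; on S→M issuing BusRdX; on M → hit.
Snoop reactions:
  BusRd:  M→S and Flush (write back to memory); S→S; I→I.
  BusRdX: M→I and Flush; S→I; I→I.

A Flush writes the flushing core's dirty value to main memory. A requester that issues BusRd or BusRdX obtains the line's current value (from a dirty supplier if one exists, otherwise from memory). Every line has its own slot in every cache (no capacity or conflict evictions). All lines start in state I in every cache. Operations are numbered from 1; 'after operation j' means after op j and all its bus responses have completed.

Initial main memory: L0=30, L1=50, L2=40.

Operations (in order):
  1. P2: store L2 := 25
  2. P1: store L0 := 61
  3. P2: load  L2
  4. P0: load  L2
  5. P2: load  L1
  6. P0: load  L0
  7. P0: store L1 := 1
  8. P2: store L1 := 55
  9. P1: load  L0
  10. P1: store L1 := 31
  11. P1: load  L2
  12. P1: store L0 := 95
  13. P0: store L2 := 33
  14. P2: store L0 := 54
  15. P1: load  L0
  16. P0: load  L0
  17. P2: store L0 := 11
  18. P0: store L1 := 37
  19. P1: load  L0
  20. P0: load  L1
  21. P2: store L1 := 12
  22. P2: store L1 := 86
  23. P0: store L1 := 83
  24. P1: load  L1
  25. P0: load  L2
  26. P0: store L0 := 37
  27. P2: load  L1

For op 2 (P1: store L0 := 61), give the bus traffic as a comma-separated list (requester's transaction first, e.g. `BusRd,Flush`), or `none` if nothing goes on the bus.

bus = BusRdX

  op1 P2: store L2 := 25 → I/I/M on L2; bus BusRdX; mem=40
  op2 P1: store L0 := 61 → I/M/I on L0; bus BusRdX; mem=30
  op3 P2: load  L2 → I/I/M on L2; bus (none); mem=40
  op4 P0: load  L2 → S/I/S on L2; bus BusRd Flush; mem=25
  op5 P2: load  L1 → I/I/S on L1; bus BusRd; mem=50
  op6 P0: load  L0 → S/S/I on L0; bus BusRd Flush; mem=61
  op7 P0: store L1 := 1 → M/I/I on L1; bus BusRdX; mem=50
  op8 P2: store L1 := 55 → I/I/M on L1; bus BusRdX Flush; mem=1
  op9 P1: load  L0 → S/S/I on L0; bus (none); mem=61
  op10 P1: store L1 := 31 → I/M/I on L1; bus BusRdX Flush; mem=55
  op11 P1: load  L2 → S/S/S on L2; bus BusRd; mem=25
  op12 P1: store L0 := 95 → I/M/I on L0; bus BusRdX; mem=61
  op13 P0: store L2 := 33 → M/I/I on L2; bus BusRdX; mem=25
  op14 P2: store L0 := 54 → I/I/M on L0; bus BusRdX Flush; mem=95
  op15 P1: load  L0 → I/S/S on L0; bus BusRd Flush; mem=54
  op16 P0: load  L0 → S/S/S on L0; bus BusRd; mem=54
  op17 P2: store L0 := 11 → I/I/M on L0; bus BusRdX; mem=54
  op18 P0: store L1 := 37 → M/I/I on L1; bus BusRdX Flush; mem=31
  op19 P1: load  L0 → I/S/S on L0; bus BusRd Flush; mem=11
  op20 P0: load  L1 → M/I/I on L1; bus (none); mem=31
  op21 P2: store L1 := 12 → I/I/M on L1; bus BusRdX Flush; mem=37
  op22 P2: store L1 := 86 → I/I/M on L1; bus (none); mem=37
  op23 P0: store L1 := 83 → M/I/I on L1; bus BusRdX Flush; mem=86
  op24 P1: load  L1 → S/S/I on L1; bus BusRd Flush; mem=83
  op25 P0: load  L2 → M/I/I on L2; bus (none); mem=25
  op26 P0: store L0 := 37 → M/I/I on L0; bus BusRdX; mem=11
  op27 P2: load  L1 → S/S/S on L1; bus BusRd; mem=83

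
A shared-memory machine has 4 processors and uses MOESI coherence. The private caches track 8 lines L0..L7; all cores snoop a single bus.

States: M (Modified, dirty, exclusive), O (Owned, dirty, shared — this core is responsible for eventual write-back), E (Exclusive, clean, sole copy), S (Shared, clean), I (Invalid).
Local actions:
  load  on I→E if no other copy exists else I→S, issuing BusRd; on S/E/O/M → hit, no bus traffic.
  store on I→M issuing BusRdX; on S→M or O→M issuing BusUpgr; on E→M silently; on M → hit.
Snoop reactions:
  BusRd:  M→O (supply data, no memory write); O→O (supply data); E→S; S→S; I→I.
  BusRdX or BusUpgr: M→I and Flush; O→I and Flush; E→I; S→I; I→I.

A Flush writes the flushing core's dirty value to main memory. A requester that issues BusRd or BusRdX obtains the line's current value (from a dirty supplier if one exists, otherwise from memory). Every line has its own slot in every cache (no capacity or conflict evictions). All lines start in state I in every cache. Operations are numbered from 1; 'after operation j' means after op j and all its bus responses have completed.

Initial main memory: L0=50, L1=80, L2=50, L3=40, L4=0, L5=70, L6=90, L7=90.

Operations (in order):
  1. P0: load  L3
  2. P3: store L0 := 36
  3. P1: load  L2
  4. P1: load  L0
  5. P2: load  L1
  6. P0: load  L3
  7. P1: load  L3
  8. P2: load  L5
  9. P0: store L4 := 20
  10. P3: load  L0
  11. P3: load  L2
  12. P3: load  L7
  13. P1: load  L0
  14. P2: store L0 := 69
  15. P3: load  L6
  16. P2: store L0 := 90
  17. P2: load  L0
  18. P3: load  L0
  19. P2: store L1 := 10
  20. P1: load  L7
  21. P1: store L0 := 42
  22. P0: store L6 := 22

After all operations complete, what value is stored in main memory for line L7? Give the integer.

memory[L7] = 90

[1] P0: load  L3 | P0:E(40), P1:I, P2:I, P3:I | bus: BusRd
[2] P3: store L0 := 36 | P0:I, P1:I, P2:I, P3:M(36) | bus: BusRdX
[3] P1: load  L2 | P0:I, P1:E(50), P2:I, P3:I | bus: BusRd
[4] P1: load  L0 | P0:I, P1:S(36), P2:I, P3:O(36) | bus: BusRd
[5] P2: load  L1 | P0:I, P1:I, P2:E(80), P3:I | bus: BusRd
[6] P0: load  L3 | P0:E(40), P1:I, P2:I, P3:I | bus: none
[7] P1: load  L3 | P0:S(40), P1:S(40), P2:I, P3:I | bus: BusRd
[8] P2: load  L5 | P0:I, P1:I, P2:E(70), P3:I | bus: BusRd
[9] P0: store L4 := 20 | P0:M(20), P1:I, P2:I, P3:I | bus: BusRdX
[10] P3: load  L0 | P0:I, P1:S(36), P2:I, P3:O(36) | bus: none
[11] P3: load  L2 | P0:I, P1:S(50), P2:I, P3:S(50) | bus: BusRd
[12] P3: load  L7 | P0:I, P1:I, P2:I, P3:E(90) | bus: BusRd
[13] P1: load  L0 | P0:I, P1:S(36), P2:I, P3:O(36) | bus: none
[14] P2: store L0 := 69 | P0:I, P1:I, P2:M(69), P3:I | bus: BusRdX,Flush
[15] P3: load  L6 | P0:I, P1:I, P2:I, P3:E(90) | bus: BusRd
[16] P2: store L0 := 90 | P0:I, P1:I, P2:M(90), P3:I | bus: none
[17] P2: load  L0 | P0:I, P1:I, P2:M(90), P3:I | bus: none
[18] P3: load  L0 | P0:I, P1:I, P2:O(90), P3:S(90) | bus: BusRd
[19] P2: store L1 := 10 | P0:I, P1:I, P2:M(10), P3:I | bus: none
[20] P1: load  L7 | P0:I, P1:S(90), P2:I, P3:S(90) | bus: BusRd
[21] P1: store L0 := 42 | P0:I, P1:M(42), P2:I, P3:I | bus: BusRdX,Flush
[22] P0: store L6 := 22 | P0:M(22), P1:I, P2:I, P3:I | bus: BusRdX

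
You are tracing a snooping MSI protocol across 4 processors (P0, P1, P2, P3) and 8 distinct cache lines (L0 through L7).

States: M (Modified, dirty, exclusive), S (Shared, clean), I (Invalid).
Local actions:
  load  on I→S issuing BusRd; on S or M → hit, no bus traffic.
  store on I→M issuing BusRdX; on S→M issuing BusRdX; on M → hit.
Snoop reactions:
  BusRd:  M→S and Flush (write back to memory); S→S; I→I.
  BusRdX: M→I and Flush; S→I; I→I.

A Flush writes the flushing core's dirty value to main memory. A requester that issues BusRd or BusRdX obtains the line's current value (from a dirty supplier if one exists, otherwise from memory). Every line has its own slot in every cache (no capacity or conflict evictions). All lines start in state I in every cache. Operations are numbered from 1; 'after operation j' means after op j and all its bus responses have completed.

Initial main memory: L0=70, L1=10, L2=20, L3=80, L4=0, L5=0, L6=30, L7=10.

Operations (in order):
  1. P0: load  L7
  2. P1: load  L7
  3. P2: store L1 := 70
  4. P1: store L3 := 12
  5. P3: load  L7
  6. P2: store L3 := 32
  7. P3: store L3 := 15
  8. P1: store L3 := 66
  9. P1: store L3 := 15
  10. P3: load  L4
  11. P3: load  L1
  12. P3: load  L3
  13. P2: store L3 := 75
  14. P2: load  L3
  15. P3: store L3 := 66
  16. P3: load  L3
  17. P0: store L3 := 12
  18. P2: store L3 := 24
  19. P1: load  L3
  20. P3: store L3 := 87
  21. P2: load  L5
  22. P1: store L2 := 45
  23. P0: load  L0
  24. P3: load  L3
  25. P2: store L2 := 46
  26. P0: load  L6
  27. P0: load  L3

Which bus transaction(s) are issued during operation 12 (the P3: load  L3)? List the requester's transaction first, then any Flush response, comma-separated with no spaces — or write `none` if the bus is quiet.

bus = BusRd,Flush

step 1: P0: load  L7  ⟶  SIII  (L7)  txn=BusRd  M[L7]=10
step 2: P1: load  L7  ⟶  SSII  (L7)  txn=BusRd  M[L7]=10
step 3: P2: store L1 := 70  ⟶  IIMI  (L1)  txn=BusRdX  M[L1]=10
step 4: P1: store L3 := 12  ⟶  IMII  (L3)  txn=BusRdX  M[L3]=80
step 5: P3: load  L7  ⟶  SSIS  (L7)  txn=BusRd  M[L7]=10
step 6: P2: store L3 := 32  ⟶  IIMI  (L3)  txn=BusRdX+Flush  M[L3]=12
step 7: P3: store L3 := 15  ⟶  IIIM  (L3)  txn=BusRdX+Flush  M[L3]=32
step 8: P1: store L3 := 66  ⟶  IMII  (L3)  txn=BusRdX+Flush  M[L3]=15
step 9: P1: store L3 := 15  ⟶  IMII  (L3)  txn=∅  M[L3]=15
step 10: P3: load  L4  ⟶  IIIS  (L4)  txn=BusRd  M[L4]=0
step 11: P3: load  L1  ⟶  IISS  (L1)  txn=BusRd+Flush  M[L1]=70
step 12: P3: load  L3  ⟶  ISIS  (L3)  txn=BusRd+Flush  M[L3]=15
step 13: P2: store L3 := 75  ⟶  IIMI  (L3)  txn=BusRdX  M[L3]=15
step 14: P2: load  L3  ⟶  IIMI  (L3)  txn=∅  M[L3]=15
step 15: P3: store L3 := 66  ⟶  IIIM  (L3)  txn=BusRdX+Flush  M[L3]=75
step 16: P3: load  L3  ⟶  IIIM  (L3)  txn=∅  M[L3]=75
step 17: P0: store L3 := 12  ⟶  MIII  (L3)  txn=BusRdX+Flush  M[L3]=66
step 18: P2: store L3 := 24  ⟶  IIMI  (L3)  txn=BusRdX+Flush  M[L3]=12
step 19: P1: load  L3  ⟶  ISSI  (L3)  txn=BusRd+Flush  M[L3]=24
step 20: P3: store L3 := 87  ⟶  IIIM  (L3)  txn=BusRdX  M[L3]=24
step 21: P2: load  L5  ⟶  IISI  (L5)  txn=BusRd  M[L5]=0
step 22: P1: store L2 := 45  ⟶  IMII  (L2)  txn=BusRdX  M[L2]=20
step 23: P0: load  L0  ⟶  SIII  (L0)  txn=BusRd  M[L0]=70
step 24: P3: load  L3  ⟶  IIIM  (L3)  txn=∅  M[L3]=24
step 25: P2: store L2 := 46  ⟶  IIMI  (L2)  txn=BusRdX+Flush  M[L2]=45
step 26: P0: load  L6  ⟶  SIII  (L6)  txn=BusRd  M[L6]=30
step 27: P0: load  L3  ⟶  SIIS  (L3)  txn=BusRd+Flush  M[L3]=87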